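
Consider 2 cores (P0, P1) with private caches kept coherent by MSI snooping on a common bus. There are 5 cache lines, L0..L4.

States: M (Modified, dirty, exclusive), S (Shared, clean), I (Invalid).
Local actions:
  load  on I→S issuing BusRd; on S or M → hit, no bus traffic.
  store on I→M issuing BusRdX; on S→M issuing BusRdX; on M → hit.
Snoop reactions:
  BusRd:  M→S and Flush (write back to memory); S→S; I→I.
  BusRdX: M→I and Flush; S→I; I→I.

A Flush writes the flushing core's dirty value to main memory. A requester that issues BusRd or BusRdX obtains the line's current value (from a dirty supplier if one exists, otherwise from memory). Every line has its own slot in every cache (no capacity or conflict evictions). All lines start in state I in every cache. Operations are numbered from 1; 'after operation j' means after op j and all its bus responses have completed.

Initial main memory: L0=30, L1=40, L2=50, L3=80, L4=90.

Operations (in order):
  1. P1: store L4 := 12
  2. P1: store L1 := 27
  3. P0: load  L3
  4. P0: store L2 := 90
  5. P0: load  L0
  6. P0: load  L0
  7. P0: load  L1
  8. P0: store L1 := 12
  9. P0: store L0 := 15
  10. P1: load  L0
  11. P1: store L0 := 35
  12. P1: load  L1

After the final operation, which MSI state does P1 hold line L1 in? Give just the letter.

state = S

step 1: P1: store L4 := 12  ⟶  IM  (L4)  txn=BusRdX  M[L4]=90
step 2: P1: store L1 := 27  ⟶  IM  (L1)  txn=BusRdX  M[L1]=40
step 3: P0: load  L3  ⟶  SI  (L3)  txn=BusRd  M[L3]=80
step 4: P0: store L2 := 90  ⟶  MI  (L2)  txn=BusRdX  M[L2]=50
step 5: P0: load  L0  ⟶  SI  (L0)  txn=BusRd  M[L0]=30
step 6: P0: load  L0  ⟶  SI  (L0)  txn=∅  M[L0]=30
step 7: P0: load  L1  ⟶  SS  (L1)  txn=BusRd+Flush  M[L1]=27
step 8: P0: store L1 := 12  ⟶  MI  (L1)  txn=BusRdX  M[L1]=27
step 9: P0: store L0 := 15  ⟶  MI  (L0)  txn=BusRdX  M[L0]=30
step 10: P1: load  L0  ⟶  SS  (L0)  txn=BusRd+Flush  M[L0]=15
step 11: P1: store L0 := 35  ⟶  IM  (L0)  txn=BusRdX  M[L0]=15
step 12: P1: load  L1  ⟶  SS  (L1)  txn=BusRd+Flush  M[L1]=12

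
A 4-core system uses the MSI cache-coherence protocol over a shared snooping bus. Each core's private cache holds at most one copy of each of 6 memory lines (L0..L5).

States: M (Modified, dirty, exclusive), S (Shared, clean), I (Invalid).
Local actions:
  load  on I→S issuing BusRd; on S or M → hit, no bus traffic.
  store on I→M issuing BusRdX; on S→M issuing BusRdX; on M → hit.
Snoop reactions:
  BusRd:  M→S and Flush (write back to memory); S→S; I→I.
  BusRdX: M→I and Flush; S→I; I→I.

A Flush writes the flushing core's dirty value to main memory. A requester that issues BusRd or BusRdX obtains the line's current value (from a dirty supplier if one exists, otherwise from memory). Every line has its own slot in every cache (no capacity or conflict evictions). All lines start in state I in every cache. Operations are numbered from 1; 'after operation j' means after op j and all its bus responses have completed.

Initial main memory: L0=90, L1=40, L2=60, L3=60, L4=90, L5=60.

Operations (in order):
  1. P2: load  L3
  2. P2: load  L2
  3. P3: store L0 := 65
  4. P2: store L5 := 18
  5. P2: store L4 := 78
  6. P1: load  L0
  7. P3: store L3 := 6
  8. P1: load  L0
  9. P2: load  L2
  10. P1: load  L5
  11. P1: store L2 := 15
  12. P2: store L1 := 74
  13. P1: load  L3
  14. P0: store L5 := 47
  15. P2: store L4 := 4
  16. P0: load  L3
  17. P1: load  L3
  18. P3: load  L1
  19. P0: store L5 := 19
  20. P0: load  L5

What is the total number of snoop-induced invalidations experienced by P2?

  op1 P2: load  L3 → I/I/S/I on L3; bus BusRd; mem=60
  op2 P2: load  L2 → I/I/S/I on L2; bus BusRd; mem=60
  op3 P3: store L0 := 65 → I/I/I/M on L0; bus BusRdX; mem=90
  op4 P2: store L5 := 18 → I/I/M/I on L5; bus BusRdX; mem=60
  op5 P2: store L4 := 78 → I/I/M/I on L4; bus BusRdX; mem=90
  op6 P1: load  L0 → I/S/I/S on L0; bus BusRd Flush; mem=65
  op7 P3: store L3 := 6 → I/I/I/M on L3; bus BusRdX; mem=60
  op8 P1: load  L0 → I/S/I/S on L0; bus (none); mem=65
  op9 P2: load  L2 → I/I/S/I on L2; bus (none); mem=60
  op10 P1: load  L5 → I/S/S/I on L5; bus BusRd Flush; mem=18
  op11 P1: store L2 := 15 → I/M/I/I on L2; bus BusRdX; mem=60
  op12 P2: store L1 := 74 → I/I/M/I on L1; bus BusRdX; mem=40
  op13 P1: load  L3 → I/S/I/S on L3; bus BusRd Flush; mem=6
  op14 P0: store L5 := 47 → M/I/I/I on L5; bus BusRdX; mem=18
  op15 P2: store L4 := 4 → I/I/M/I on L4; bus (none); mem=90
  op16 P0: load  L3 → S/S/I/S on L3; bus BusRd; mem=6
  op17 P1: load  L3 → S/S/I/S on L3; bus (none); mem=6
  op18 P3: load  L1 → I/I/S/S on L1; bus BusRd Flush; mem=74
  op19 P0: store L5 := 19 → M/I/I/I on L5; bus (none); mem=18
  op20 P0: load  L5 → M/I/I/I on L5; bus (none); mem=18

invalidations = 3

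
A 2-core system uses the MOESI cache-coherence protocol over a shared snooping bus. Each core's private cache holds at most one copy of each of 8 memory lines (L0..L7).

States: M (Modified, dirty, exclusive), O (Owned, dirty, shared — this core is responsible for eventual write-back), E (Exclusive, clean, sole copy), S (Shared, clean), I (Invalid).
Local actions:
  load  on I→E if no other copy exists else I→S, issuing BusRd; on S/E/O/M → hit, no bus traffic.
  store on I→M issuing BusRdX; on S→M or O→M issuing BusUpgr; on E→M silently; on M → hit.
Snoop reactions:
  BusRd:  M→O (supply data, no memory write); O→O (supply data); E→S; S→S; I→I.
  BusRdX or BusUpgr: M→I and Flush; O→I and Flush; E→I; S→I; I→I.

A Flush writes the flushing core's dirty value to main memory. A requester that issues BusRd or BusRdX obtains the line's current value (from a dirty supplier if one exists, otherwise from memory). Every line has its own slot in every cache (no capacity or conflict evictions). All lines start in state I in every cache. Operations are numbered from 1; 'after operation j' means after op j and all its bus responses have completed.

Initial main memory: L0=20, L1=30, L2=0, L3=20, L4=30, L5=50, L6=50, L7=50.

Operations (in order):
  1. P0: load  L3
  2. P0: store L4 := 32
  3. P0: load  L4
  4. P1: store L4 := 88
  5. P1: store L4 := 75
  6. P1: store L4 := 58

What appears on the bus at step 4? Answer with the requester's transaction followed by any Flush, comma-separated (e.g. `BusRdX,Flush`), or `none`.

  op1 P0: load  L3 → E/I on L3; bus BusRd; mem=20
  op2 P0: store L4 := 32 → M/I on L4; bus BusRdX; mem=30
  op3 P0: load  L4 → M/I on L4; bus (none); mem=30
  op4 P1: store L4 := 88 → I/M on L4; bus BusRdX Flush; mem=32
  op5 P1: store L4 := 75 → I/M on L4; bus (none); mem=32
  op6 P1: store L4 := 58 → I/M on L4; bus (none); mem=32

bus = BusRdX,Flush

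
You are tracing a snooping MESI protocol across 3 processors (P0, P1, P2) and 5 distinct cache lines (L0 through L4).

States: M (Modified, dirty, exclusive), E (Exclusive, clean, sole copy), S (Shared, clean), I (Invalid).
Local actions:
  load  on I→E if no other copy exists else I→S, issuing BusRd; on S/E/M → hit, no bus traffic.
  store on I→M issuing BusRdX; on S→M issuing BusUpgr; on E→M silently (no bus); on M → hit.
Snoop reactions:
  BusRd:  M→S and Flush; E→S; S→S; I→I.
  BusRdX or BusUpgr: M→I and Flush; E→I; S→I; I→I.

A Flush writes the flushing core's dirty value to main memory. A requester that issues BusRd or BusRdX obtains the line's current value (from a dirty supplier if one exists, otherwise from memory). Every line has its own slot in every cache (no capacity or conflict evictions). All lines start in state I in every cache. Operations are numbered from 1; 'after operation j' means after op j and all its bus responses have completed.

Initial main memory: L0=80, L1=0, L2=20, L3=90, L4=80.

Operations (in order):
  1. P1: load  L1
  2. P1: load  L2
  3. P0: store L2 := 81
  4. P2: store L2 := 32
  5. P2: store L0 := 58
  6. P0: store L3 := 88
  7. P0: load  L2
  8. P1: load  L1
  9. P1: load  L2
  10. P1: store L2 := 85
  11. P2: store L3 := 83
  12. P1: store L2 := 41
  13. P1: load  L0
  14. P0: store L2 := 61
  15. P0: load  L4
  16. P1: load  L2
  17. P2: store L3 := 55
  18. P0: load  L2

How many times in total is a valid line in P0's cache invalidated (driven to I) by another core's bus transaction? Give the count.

invalidations = 3

[1] P1: load  L1 | P0:I, P1:E(0), P2:I | bus: BusRd
[2] P1: load  L2 | P0:I, P1:E(20), P2:I | bus: BusRd
[3] P0: store L2 := 81 | P0:M(81), P1:I, P2:I | bus: BusRdX
[4] P2: store L2 := 32 | P0:I, P1:I, P2:M(32) | bus: BusRdX,Flush
[5] P2: store L0 := 58 | P0:I, P1:I, P2:M(58) | bus: BusRdX
[6] P0: store L3 := 88 | P0:M(88), P1:I, P2:I | bus: BusRdX
[7] P0: load  L2 | P0:S(32), P1:I, P2:S(32) | bus: BusRd,Flush
[8] P1: load  L1 | P0:I, P1:E(0), P2:I | bus: none
[9] P1: load  L2 | P0:S(32), P1:S(32), P2:S(32) | bus: BusRd
[10] P1: store L2 := 85 | P0:I, P1:M(85), P2:I | bus: BusUpgr
[11] P2: store L3 := 83 | P0:I, P1:I, P2:M(83) | bus: BusRdX,Flush
[12] P1: store L2 := 41 | P0:I, P1:M(41), P2:I | bus: none
[13] P1: load  L0 | P0:I, P1:S(58), P2:S(58) | bus: BusRd,Flush
[14] P0: store L2 := 61 | P0:M(61), P1:I, P2:I | bus: BusRdX,Flush
[15] P0: load  L4 | P0:E(80), P1:I, P2:I | bus: BusRd
[16] P1: load  L2 | P0:S(61), P1:S(61), P2:I | bus: BusRd,Flush
[17] P2: store L3 := 55 | P0:I, P1:I, P2:M(55) | bus: none
[18] P0: load  L2 | P0:S(61), P1:S(61), P2:I | bus: none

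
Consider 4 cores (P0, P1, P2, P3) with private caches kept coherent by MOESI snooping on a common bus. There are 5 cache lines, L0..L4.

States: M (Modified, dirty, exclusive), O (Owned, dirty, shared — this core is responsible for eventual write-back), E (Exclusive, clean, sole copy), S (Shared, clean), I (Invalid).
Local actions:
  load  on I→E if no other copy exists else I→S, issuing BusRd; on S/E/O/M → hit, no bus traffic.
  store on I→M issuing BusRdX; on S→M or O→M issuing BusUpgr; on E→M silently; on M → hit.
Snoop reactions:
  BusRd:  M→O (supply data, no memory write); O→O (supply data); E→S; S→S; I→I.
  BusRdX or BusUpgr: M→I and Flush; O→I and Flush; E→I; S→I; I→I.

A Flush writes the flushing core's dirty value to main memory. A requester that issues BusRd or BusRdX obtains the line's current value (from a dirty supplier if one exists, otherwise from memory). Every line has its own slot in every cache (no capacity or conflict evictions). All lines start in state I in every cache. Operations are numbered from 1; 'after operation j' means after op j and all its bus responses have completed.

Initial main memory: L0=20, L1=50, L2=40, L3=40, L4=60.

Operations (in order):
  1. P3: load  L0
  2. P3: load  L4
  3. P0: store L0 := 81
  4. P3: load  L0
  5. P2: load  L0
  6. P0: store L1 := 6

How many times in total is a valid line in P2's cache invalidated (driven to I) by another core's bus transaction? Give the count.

step 1: P3: load  L0  ⟶  IIIE  (L0)  txn=BusRd  M[L0]=20
step 2: P3: load  L4  ⟶  IIIE  (L4)  txn=BusRd  M[L4]=60
step 3: P0: store L0 := 81  ⟶  MIII  (L0)  txn=BusRdX  M[L0]=20
step 4: P3: load  L0  ⟶  OIIS  (L0)  txn=BusRd  M[L0]=20
step 5: P2: load  L0  ⟶  OISS  (L0)  txn=BusRd  M[L0]=20
step 6: P0: store L1 := 6  ⟶  MIII  (L1)  txn=BusRdX  M[L1]=50

invalidations = 0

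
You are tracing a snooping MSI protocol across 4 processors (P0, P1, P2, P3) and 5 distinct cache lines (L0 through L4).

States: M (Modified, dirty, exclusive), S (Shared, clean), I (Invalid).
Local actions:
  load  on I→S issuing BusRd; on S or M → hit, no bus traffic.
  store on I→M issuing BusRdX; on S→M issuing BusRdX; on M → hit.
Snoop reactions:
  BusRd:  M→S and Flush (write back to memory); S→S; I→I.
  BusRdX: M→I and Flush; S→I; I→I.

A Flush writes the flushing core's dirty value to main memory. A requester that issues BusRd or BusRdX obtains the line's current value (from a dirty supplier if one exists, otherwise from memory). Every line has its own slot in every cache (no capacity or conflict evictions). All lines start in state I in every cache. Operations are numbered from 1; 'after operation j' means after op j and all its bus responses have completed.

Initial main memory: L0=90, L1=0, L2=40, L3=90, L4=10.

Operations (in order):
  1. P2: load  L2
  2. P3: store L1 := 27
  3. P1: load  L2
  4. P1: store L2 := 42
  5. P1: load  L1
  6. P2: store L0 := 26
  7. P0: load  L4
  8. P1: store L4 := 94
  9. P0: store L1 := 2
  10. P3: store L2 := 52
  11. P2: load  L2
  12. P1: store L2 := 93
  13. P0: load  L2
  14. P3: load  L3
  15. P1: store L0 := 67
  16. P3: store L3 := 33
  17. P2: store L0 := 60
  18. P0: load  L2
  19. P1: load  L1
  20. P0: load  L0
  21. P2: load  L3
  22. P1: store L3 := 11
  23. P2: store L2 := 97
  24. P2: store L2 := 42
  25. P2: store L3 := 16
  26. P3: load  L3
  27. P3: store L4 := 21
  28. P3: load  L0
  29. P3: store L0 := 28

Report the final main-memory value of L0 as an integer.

memory[L0] = 60

step 1: P2: load  L2  ⟶  IISI  (L2)  txn=BusRd  M[L2]=40
step 2: P3: store L1 := 27  ⟶  IIIM  (L1)  txn=BusRdX  M[L1]=0
step 3: P1: load  L2  ⟶  ISSI  (L2)  txn=BusRd  M[L2]=40
step 4: P1: store L2 := 42  ⟶  IMII  (L2)  txn=BusRdX  M[L2]=40
step 5: P1: load  L1  ⟶  ISIS  (L1)  txn=BusRd+Flush  M[L1]=27
step 6: P2: store L0 := 26  ⟶  IIMI  (L0)  txn=BusRdX  M[L0]=90
step 7: P0: load  L4  ⟶  SIII  (L4)  txn=BusRd  M[L4]=10
step 8: P1: store L4 := 94  ⟶  IMII  (L4)  txn=BusRdX  M[L4]=10
step 9: P0: store L1 := 2  ⟶  MIII  (L1)  txn=BusRdX  M[L1]=27
step 10: P3: store L2 := 52  ⟶  IIIM  (L2)  txn=BusRdX+Flush  M[L2]=42
step 11: P2: load  L2  ⟶  IISS  (L2)  txn=BusRd+Flush  M[L2]=52
step 12: P1: store L2 := 93  ⟶  IMII  (L2)  txn=BusRdX  M[L2]=52
step 13: P0: load  L2  ⟶  SSII  (L2)  txn=BusRd+Flush  M[L2]=93
step 14: P3: load  L3  ⟶  IIIS  (L3)  txn=BusRd  M[L3]=90
step 15: P1: store L0 := 67  ⟶  IMII  (L0)  txn=BusRdX+Flush  M[L0]=26
step 16: P3: store L3 := 33  ⟶  IIIM  (L3)  txn=BusRdX  M[L3]=90
step 17: P2: store L0 := 60  ⟶  IIMI  (L0)  txn=BusRdX+Flush  M[L0]=67
step 18: P0: load  L2  ⟶  SSII  (L2)  txn=∅  M[L2]=93
step 19: P1: load  L1  ⟶  SSII  (L1)  txn=BusRd+Flush  M[L1]=2
step 20: P0: load  L0  ⟶  SISI  (L0)  txn=BusRd+Flush  M[L0]=60
step 21: P2: load  L3  ⟶  IISS  (L3)  txn=BusRd+Flush  M[L3]=33
step 22: P1: store L3 := 11  ⟶  IMII  (L3)  txn=BusRdX  M[L3]=33
step 23: P2: store L2 := 97  ⟶  IIMI  (L2)  txn=BusRdX  M[L2]=93
step 24: P2: store L2 := 42  ⟶  IIMI  (L2)  txn=∅  M[L2]=93
step 25: P2: store L3 := 16  ⟶  IIMI  (L3)  txn=BusRdX+Flush  M[L3]=11
step 26: P3: load  L3  ⟶  IISS  (L3)  txn=BusRd+Flush  M[L3]=16
step 27: P3: store L4 := 21  ⟶  IIIM  (L4)  txn=BusRdX+Flush  M[L4]=94
step 28: P3: load  L0  ⟶  SISS  (L0)  txn=BusRd  M[L0]=60
step 29: P3: store L0 := 28  ⟶  IIIM  (L0)  txn=BusRdX  M[L0]=60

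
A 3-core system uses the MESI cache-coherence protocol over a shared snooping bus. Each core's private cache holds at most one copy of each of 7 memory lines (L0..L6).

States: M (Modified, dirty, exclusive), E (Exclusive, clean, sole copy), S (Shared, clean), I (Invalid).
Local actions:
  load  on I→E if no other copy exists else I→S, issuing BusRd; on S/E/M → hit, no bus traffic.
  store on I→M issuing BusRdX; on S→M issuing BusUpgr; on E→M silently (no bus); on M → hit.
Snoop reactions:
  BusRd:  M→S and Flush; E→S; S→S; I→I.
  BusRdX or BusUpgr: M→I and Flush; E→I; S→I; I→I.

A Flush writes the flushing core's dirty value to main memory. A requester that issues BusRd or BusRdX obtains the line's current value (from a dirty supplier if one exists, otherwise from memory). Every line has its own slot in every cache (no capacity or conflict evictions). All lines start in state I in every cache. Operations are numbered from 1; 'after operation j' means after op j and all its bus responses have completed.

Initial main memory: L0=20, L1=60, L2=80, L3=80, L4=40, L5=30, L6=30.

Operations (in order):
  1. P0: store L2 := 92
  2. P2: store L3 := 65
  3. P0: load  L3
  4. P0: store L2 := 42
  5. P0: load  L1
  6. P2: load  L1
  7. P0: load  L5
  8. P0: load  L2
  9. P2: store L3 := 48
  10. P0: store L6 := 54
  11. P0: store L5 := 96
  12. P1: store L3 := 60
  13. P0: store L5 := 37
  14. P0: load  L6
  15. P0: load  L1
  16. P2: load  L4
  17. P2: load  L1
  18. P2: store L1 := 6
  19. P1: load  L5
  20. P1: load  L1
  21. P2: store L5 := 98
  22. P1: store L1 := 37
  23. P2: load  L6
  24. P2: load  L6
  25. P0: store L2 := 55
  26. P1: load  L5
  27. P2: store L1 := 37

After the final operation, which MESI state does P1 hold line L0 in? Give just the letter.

state = I

step 1: P0: store L2 := 92  ⟶  MII  (L2)  txn=BusRdX  M[L2]=80
step 2: P2: store L3 := 65  ⟶  IIM  (L3)  txn=BusRdX  M[L3]=80
step 3: P0: load  L3  ⟶  SIS  (L3)  txn=BusRd+Flush  M[L3]=65
step 4: P0: store L2 := 42  ⟶  MII  (L2)  txn=∅  M[L2]=80
step 5: P0: load  L1  ⟶  EII  (L1)  txn=BusRd  M[L1]=60
step 6: P2: load  L1  ⟶  SIS  (L1)  txn=BusRd  M[L1]=60
step 7: P0: load  L5  ⟶  EII  (L5)  txn=BusRd  M[L5]=30
step 8: P0: load  L2  ⟶  MII  (L2)  txn=∅  M[L2]=80
step 9: P2: store L3 := 48  ⟶  IIM  (L3)  txn=BusUpgr  M[L3]=65
step 10: P0: store L6 := 54  ⟶  MII  (L6)  txn=BusRdX  M[L6]=30
step 11: P0: store L5 := 96  ⟶  MII  (L5)  txn=∅  M[L5]=30
step 12: P1: store L3 := 60  ⟶  IMI  (L3)  txn=BusRdX+Flush  M[L3]=48
step 13: P0: store L5 := 37  ⟶  MII  (L5)  txn=∅  M[L5]=30
step 14: P0: load  L6  ⟶  MII  (L6)  txn=∅  M[L6]=30
step 15: P0: load  L1  ⟶  SIS  (L1)  txn=∅  M[L1]=60
step 16: P2: load  L4  ⟶  IIE  (L4)  txn=BusRd  M[L4]=40
step 17: P2: load  L1  ⟶  SIS  (L1)  txn=∅  M[L1]=60
step 18: P2: store L1 := 6  ⟶  IIM  (L1)  txn=BusUpgr  M[L1]=60
step 19: P1: load  L5  ⟶  SSI  (L5)  txn=BusRd+Flush  M[L5]=37
step 20: P1: load  L1  ⟶  ISS  (L1)  txn=BusRd+Flush  M[L1]=6
step 21: P2: store L5 := 98  ⟶  IIM  (L5)  txn=BusRdX  M[L5]=37
step 22: P1: store L1 := 37  ⟶  IMI  (L1)  txn=BusUpgr  M[L1]=6
step 23: P2: load  L6  ⟶  SIS  (L6)  txn=BusRd+Flush  M[L6]=54
step 24: P2: load  L6  ⟶  SIS  (L6)  txn=∅  M[L6]=54
step 25: P0: store L2 := 55  ⟶  MII  (L2)  txn=∅  M[L2]=80
step 26: P1: load  L5  ⟶  ISS  (L5)  txn=BusRd+Flush  M[L5]=98
step 27: P2: store L1 := 37  ⟶  IIM  (L1)  txn=BusRdX+Flush  M[L1]=37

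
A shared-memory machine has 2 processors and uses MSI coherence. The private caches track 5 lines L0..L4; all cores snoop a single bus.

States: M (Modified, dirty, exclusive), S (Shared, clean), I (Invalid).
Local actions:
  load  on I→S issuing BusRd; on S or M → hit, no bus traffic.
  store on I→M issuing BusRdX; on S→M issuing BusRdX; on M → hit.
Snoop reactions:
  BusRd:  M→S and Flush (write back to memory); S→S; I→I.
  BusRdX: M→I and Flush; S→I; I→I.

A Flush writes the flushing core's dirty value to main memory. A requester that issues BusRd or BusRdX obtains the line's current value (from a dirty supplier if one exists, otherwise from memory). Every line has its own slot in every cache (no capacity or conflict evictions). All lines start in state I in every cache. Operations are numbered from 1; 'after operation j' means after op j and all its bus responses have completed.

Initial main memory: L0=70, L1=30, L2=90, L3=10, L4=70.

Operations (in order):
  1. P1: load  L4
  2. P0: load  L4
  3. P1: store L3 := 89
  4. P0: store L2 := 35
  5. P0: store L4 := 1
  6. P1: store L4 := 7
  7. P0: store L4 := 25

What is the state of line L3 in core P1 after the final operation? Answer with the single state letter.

  op1 P1: load  L4 → I/S on L4; bus BusRd; mem=70
  op2 P0: load  L4 → S/S on L4; bus BusRd; mem=70
  op3 P1: store L3 := 89 → I/M on L3; bus BusRdX; mem=10
  op4 P0: store L2 := 35 → M/I on L2; bus BusRdX; mem=90
  op5 P0: store L4 := 1 → M/I on L4; bus BusRdX; mem=70
  op6 P1: store L4 := 7 → I/M on L4; bus BusRdX Flush; mem=1
  op7 P0: store L4 := 25 → M/I on L4; bus BusRdX Flush; mem=7

state = M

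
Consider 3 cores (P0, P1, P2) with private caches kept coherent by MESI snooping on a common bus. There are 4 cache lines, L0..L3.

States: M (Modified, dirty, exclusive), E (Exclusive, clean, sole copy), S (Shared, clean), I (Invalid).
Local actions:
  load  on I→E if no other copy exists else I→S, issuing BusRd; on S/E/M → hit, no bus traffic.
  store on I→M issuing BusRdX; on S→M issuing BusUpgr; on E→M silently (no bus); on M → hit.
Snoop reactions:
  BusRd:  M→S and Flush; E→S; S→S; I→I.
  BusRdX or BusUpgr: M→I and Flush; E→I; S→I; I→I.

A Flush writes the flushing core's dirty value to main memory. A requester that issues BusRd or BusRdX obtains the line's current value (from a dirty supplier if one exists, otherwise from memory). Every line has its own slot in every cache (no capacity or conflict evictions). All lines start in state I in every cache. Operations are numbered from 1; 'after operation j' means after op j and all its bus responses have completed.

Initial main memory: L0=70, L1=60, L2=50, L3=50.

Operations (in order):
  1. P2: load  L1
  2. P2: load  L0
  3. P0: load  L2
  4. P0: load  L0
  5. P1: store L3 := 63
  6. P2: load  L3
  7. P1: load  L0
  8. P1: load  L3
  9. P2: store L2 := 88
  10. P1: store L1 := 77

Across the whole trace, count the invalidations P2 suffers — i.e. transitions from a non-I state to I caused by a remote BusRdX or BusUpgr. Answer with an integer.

  op1 P2: load  L1 → I/I/E on L1; bus BusRd; mem=60
  op2 P2: load  L0 → I/I/E on L0; bus BusRd; mem=70
  op3 P0: load  L2 → E/I/I on L2; bus BusRd; mem=50
  op4 P0: load  L0 → S/I/S on L0; bus BusRd; mem=70
  op5 P1: store L3 := 63 → I/M/I on L3; bus BusRdX; mem=50
  op6 P2: load  L3 → I/S/S on L3; bus BusRd Flush; mem=63
  op7 P1: load  L0 → S/S/S on L0; bus BusRd; mem=70
  op8 P1: load  L3 → I/S/S on L3; bus (none); mem=63
  op9 P2: store L2 := 88 → I/I/M on L2; bus BusRdX; mem=50
  op10 P1: store L1 := 77 → I/M/I on L1; bus BusRdX; mem=60

invalidations = 1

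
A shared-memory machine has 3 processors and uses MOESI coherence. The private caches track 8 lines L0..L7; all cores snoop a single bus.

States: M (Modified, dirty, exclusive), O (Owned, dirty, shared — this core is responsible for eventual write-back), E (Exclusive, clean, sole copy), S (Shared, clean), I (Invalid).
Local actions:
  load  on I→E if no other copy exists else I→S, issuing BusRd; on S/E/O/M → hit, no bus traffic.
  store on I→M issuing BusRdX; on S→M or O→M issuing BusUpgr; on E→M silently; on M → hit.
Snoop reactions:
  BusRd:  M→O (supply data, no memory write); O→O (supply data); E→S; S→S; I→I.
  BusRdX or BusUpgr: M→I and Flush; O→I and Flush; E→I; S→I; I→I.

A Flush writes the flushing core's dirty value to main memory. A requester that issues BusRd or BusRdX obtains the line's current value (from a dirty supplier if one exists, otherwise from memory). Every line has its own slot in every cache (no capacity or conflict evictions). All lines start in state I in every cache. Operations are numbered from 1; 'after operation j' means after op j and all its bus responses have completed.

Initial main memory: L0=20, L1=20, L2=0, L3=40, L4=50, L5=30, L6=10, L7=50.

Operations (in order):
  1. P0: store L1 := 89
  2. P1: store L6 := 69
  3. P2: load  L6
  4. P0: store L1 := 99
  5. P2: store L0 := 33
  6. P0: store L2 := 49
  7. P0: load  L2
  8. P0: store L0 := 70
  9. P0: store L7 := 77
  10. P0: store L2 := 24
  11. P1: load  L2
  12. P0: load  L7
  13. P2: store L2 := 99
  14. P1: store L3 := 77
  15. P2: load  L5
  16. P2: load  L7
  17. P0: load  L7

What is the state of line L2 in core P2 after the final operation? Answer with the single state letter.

step 1: P0: store L1 := 89  ⟶  MII  (L1)  txn=BusRdX  M[L1]=20
step 2: P1: store L6 := 69  ⟶  IMI  (L6)  txn=BusRdX  M[L6]=10
step 3: P2: load  L6  ⟶  IOS  (L6)  txn=BusRd  M[L6]=10
step 4: P0: store L1 := 99  ⟶  MII  (L1)  txn=∅  M[L1]=20
step 5: P2: store L0 := 33  ⟶  IIM  (L0)  txn=BusRdX  M[L0]=20
step 6: P0: store L2 := 49  ⟶  MII  (L2)  txn=BusRdX  M[L2]=0
step 7: P0: load  L2  ⟶  MII  (L2)  txn=∅  M[L2]=0
step 8: P0: store L0 := 70  ⟶  MII  (L0)  txn=BusRdX+Flush  M[L0]=33
step 9: P0: store L7 := 77  ⟶  MII  (L7)  txn=BusRdX  M[L7]=50
step 10: P0: store L2 := 24  ⟶  MII  (L2)  txn=∅  M[L2]=0
step 11: P1: load  L2  ⟶  OSI  (L2)  txn=BusRd  M[L2]=0
step 12: P0: load  L7  ⟶  MII  (L7)  txn=∅  M[L7]=50
step 13: P2: store L2 := 99  ⟶  IIM  (L2)  txn=BusRdX+Flush  M[L2]=24
step 14: P1: store L3 := 77  ⟶  IMI  (L3)  txn=BusRdX  M[L3]=40
step 15: P2: load  L5  ⟶  IIE  (L5)  txn=BusRd  M[L5]=30
step 16: P2: load  L7  ⟶  OIS  (L7)  txn=BusRd  M[L7]=50
step 17: P0: load  L7  ⟶  OIS  (L7)  txn=∅  M[L7]=50

state = M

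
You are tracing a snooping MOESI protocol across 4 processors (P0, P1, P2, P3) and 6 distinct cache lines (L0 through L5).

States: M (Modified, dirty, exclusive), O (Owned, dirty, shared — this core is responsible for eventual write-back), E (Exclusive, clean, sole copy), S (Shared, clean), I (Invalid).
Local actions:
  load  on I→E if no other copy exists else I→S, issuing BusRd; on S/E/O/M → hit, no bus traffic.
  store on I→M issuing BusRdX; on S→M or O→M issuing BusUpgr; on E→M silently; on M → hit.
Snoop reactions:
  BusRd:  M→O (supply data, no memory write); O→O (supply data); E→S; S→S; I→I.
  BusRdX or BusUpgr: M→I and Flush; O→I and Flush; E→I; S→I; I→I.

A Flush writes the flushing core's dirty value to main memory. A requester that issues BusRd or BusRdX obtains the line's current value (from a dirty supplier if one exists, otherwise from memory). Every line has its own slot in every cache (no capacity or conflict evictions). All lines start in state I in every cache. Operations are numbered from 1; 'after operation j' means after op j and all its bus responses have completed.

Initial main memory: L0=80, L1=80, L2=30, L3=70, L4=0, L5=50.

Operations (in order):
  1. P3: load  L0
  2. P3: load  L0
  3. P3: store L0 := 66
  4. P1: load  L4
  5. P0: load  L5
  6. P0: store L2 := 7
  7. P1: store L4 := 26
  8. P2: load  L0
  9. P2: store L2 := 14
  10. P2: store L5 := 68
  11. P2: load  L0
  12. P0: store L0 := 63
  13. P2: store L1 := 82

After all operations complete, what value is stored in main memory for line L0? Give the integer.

memory[L0] = 66

step 1: P3: load  L0  ⟶  IIIE  (L0)  txn=BusRd  M[L0]=80
step 2: P3: load  L0  ⟶  IIIE  (L0)  txn=∅  M[L0]=80
step 3: P3: store L0 := 66  ⟶  IIIM  (L0)  txn=∅  M[L0]=80
step 4: P1: load  L4  ⟶  IEII  (L4)  txn=BusRd  M[L4]=0
step 5: P0: load  L5  ⟶  EIII  (L5)  txn=BusRd  M[L5]=50
step 6: P0: store L2 := 7  ⟶  MIII  (L2)  txn=BusRdX  M[L2]=30
step 7: P1: store L4 := 26  ⟶  IMII  (L4)  txn=∅  M[L4]=0
step 8: P2: load  L0  ⟶  IISO  (L0)  txn=BusRd  M[L0]=80
step 9: P2: store L2 := 14  ⟶  IIMI  (L2)  txn=BusRdX+Flush  M[L2]=7
step 10: P2: store L5 := 68  ⟶  IIMI  (L5)  txn=BusRdX  M[L5]=50
step 11: P2: load  L0  ⟶  IISO  (L0)  txn=∅  M[L0]=80
step 12: P0: store L0 := 63  ⟶  MIII  (L0)  txn=BusRdX+Flush  M[L0]=66
step 13: P2: store L1 := 82  ⟶  IIMI  (L1)  txn=BusRdX  M[L1]=80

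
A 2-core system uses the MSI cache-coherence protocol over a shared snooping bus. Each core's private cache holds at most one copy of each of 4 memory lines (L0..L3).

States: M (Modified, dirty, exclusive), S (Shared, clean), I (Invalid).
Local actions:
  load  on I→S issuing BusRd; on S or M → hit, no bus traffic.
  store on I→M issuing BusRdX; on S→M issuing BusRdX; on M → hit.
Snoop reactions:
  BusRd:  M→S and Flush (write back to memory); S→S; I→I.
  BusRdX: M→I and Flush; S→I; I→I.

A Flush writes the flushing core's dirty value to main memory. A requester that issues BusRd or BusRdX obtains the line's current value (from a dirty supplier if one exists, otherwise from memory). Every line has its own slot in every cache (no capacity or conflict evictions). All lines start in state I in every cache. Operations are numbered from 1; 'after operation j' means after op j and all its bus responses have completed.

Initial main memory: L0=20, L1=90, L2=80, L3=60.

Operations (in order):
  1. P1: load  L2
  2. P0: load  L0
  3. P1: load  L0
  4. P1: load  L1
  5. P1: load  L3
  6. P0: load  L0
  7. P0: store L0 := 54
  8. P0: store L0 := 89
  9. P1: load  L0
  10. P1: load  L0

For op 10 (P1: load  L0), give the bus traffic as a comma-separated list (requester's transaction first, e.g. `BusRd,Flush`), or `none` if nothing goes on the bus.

  op1 P1: load  L2 → I/S on L2; bus BusRd; mem=80
  op2 P0: load  L0 → S/I on L0; bus BusRd; mem=20
  op3 P1: load  L0 → S/S on L0; bus BusRd; mem=20
  op4 P1: load  L1 → I/S on L1; bus BusRd; mem=90
  op5 P1: load  L3 → I/S on L3; bus BusRd; mem=60
  op6 P0: load  L0 → S/S on L0; bus (none); mem=20
  op7 P0: store L0 := 54 → M/I on L0; bus BusRdX; mem=20
  op8 P0: store L0 := 89 → M/I on L0; bus (none); mem=20
  op9 P1: load  L0 → S/S on L0; bus BusRd Flush; mem=89
  op10 P1: load  L0 → S/S on L0; bus (none); mem=89

bus = none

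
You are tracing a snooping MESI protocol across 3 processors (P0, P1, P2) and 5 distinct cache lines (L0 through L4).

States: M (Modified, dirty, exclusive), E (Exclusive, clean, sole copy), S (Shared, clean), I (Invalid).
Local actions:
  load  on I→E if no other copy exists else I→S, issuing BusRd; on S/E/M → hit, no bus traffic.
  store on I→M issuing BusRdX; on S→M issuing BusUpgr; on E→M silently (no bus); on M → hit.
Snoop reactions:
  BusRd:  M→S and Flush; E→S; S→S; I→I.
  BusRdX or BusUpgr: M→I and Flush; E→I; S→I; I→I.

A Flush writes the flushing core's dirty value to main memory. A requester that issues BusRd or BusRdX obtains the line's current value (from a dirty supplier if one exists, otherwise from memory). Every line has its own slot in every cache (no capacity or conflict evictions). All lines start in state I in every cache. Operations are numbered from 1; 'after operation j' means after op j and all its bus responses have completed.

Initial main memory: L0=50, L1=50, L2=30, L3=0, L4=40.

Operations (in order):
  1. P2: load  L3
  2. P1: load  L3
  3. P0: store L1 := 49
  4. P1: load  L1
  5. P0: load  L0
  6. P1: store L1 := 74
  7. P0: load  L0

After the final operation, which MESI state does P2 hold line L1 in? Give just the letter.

step 1: P2: load  L3  ⟶  IIE  (L3)  txn=BusRd  M[L3]=0
step 2: P1: load  L3  ⟶  ISS  (L3)  txn=BusRd  M[L3]=0
step 3: P0: store L1 := 49  ⟶  MII  (L1)  txn=BusRdX  M[L1]=50
step 4: P1: load  L1  ⟶  SSI  (L1)  txn=BusRd+Flush  M[L1]=49
step 5: P0: load  L0  ⟶  EII  (L0)  txn=BusRd  M[L0]=50
step 6: P1: store L1 := 74  ⟶  IMI  (L1)  txn=BusUpgr  M[L1]=49
step 7: P0: load  L0  ⟶  EII  (L0)  txn=∅  M[L0]=50

state = I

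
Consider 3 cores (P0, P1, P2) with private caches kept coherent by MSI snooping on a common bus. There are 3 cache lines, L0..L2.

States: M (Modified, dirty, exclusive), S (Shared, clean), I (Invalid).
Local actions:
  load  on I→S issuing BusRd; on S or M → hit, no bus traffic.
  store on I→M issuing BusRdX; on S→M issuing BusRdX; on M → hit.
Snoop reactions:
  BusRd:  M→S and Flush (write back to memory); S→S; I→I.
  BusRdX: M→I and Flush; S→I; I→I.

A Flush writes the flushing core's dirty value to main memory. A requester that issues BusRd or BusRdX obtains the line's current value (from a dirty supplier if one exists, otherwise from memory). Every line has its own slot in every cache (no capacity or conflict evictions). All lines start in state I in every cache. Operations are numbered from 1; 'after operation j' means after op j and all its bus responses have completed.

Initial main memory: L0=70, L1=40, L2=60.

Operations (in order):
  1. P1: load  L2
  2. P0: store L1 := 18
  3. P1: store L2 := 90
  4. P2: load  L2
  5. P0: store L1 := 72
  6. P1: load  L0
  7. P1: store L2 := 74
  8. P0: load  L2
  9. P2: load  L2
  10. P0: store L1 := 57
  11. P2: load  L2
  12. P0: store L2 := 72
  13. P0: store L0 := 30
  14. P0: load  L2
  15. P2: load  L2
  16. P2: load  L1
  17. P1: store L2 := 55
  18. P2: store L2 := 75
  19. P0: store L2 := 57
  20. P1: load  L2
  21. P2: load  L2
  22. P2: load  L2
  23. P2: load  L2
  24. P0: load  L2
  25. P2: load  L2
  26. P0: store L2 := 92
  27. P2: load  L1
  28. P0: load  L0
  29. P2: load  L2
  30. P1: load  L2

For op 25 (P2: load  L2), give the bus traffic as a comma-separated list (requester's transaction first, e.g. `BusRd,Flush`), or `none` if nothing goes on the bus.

bus = none

step 1: P1: load  L2  ⟶  ISI  (L2)  txn=BusRd  M[L2]=60
step 2: P0: store L1 := 18  ⟶  MII  (L1)  txn=BusRdX  M[L1]=40
step 3: P1: store L2 := 90  ⟶  IMI  (L2)  txn=BusRdX  M[L2]=60
step 4: P2: load  L2  ⟶  ISS  (L2)  txn=BusRd+Flush  M[L2]=90
step 5: P0: store L1 := 72  ⟶  MII  (L1)  txn=∅  M[L1]=40
step 6: P1: load  L0  ⟶  ISI  (L0)  txn=BusRd  M[L0]=70
step 7: P1: store L2 := 74  ⟶  IMI  (L2)  txn=BusRdX  M[L2]=90
step 8: P0: load  L2  ⟶  SSI  (L2)  txn=BusRd+Flush  M[L2]=74
step 9: P2: load  L2  ⟶  SSS  (L2)  txn=BusRd  M[L2]=74
step 10: P0: store L1 := 57  ⟶  MII  (L1)  txn=∅  M[L1]=40
step 11: P2: load  L2  ⟶  SSS  (L2)  txn=∅  M[L2]=74
step 12: P0: store L2 := 72  ⟶  MII  (L2)  txn=BusRdX  M[L2]=74
step 13: P0: store L0 := 30  ⟶  MII  (L0)  txn=BusRdX  M[L0]=70
step 14: P0: load  L2  ⟶  MII  (L2)  txn=∅  M[L2]=74
step 15: P2: load  L2  ⟶  SIS  (L2)  txn=BusRd+Flush  M[L2]=72
step 16: P2: load  L1  ⟶  SIS  (L1)  txn=BusRd+Flush  M[L1]=57
step 17: P1: store L2 := 55  ⟶  IMI  (L2)  txn=BusRdX  M[L2]=72
step 18: P2: store L2 := 75  ⟶  IIM  (L2)  txn=BusRdX+Flush  M[L2]=55
step 19: P0: store L2 := 57  ⟶  MII  (L2)  txn=BusRdX+Flush  M[L2]=75
step 20: P1: load  L2  ⟶  SSI  (L2)  txn=BusRd+Flush  M[L2]=57
step 21: P2: load  L2  ⟶  SSS  (L2)  txn=BusRd  M[L2]=57
step 22: P2: load  L2  ⟶  SSS  (L2)  txn=∅  M[L2]=57
step 23: P2: load  L2  ⟶  SSS  (L2)  txn=∅  M[L2]=57
step 24: P0: load  L2  ⟶  SSS  (L2)  txn=∅  M[L2]=57
step 25: P2: load  L2  ⟶  SSS  (L2)  txn=∅  M[L2]=57
step 26: P0: store L2 := 92  ⟶  MII  (L2)  txn=BusRdX  M[L2]=57
step 27: P2: load  L1  ⟶  SIS  (L1)  txn=∅  M[L1]=57
step 28: P0: load  L0  ⟶  MII  (L0)  txn=∅  M[L0]=70
step 29: P2: load  L2  ⟶  SIS  (L2)  txn=BusRd+Flush  M[L2]=92
step 30: P1: load  L2  ⟶  SSS  (L2)  txn=BusRd  M[L2]=92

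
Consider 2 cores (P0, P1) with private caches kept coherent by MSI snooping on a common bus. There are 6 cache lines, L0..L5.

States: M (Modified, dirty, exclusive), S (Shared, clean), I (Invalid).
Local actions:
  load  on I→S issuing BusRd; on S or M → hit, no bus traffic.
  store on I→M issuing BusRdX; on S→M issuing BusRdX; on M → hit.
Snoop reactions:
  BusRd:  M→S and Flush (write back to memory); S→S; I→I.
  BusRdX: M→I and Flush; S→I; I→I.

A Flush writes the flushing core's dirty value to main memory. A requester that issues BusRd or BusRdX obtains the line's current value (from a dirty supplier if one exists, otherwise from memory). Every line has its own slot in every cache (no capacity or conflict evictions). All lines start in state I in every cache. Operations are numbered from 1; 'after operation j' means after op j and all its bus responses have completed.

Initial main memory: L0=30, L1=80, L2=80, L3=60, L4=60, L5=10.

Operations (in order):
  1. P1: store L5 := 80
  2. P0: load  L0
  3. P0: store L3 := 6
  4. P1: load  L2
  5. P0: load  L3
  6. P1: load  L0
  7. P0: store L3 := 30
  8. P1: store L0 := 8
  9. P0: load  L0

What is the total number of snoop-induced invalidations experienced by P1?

invalidations = 0

1. P1: store L5 := 80  bus=[BusRdX]  L5: P0=I P1=M  mem[L5]=10
2. P0: load  L0  bus=[BusRd]  L0: P0=S P1=I  mem[L0]=30
3. P0: store L3 := 6  bus=[BusRdX]  L3: P0=M P1=I  mem[L3]=60
4. P1: load  L2  bus=[BusRd]  L2: P0=I P1=S  mem[L2]=80
5. P0: load  L3  bus=[-]  L3: P0=M P1=I  mem[L3]=60
6. P1: load  L0  bus=[BusRd]  L0: P0=S P1=S  mem[L0]=30
7. P0: store L3 := 30  bus=[-]  L3: P0=M P1=I  mem[L3]=60
8. P1: store L0 := 8  bus=[BusRdX]  L0: P0=I P1=M  mem[L0]=30
9. P0: load  L0  bus=[BusRd,Flush]  L0: P0=S P1=S  mem[L0]=8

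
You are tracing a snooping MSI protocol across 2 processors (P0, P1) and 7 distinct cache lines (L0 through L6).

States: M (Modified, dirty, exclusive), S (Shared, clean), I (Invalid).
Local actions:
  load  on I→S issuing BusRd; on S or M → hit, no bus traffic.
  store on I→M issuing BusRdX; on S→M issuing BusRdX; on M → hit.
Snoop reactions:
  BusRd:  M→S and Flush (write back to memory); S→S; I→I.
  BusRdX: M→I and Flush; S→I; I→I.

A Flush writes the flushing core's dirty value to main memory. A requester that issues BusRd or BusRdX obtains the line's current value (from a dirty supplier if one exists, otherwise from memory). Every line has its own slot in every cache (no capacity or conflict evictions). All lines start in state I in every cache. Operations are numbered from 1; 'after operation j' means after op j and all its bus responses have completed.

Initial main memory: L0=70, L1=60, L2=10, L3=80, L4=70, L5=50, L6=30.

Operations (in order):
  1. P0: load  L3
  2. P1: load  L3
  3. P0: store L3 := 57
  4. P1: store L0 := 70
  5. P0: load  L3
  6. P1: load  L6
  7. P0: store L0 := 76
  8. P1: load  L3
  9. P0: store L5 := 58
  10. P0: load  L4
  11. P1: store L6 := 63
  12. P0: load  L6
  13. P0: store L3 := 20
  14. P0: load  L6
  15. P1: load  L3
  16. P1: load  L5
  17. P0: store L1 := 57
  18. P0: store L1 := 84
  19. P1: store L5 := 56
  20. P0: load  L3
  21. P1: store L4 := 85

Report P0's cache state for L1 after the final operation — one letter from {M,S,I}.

state = M

1. P0: load  L3  bus=[BusRd]  L3: P0=S P1=I  mem[L3]=80
2. P1: load  L3  bus=[BusRd]  L3: P0=S P1=S  mem[L3]=80
3. P0: store L3 := 57  bus=[BusRdX]  L3: P0=M P1=I  mem[L3]=80
4. P1: store L0 := 70  bus=[BusRdX]  L0: P0=I P1=M  mem[L0]=70
5. P0: load  L3  bus=[-]  L3: P0=M P1=I  mem[L3]=80
6. P1: load  L6  bus=[BusRd]  L6: P0=I P1=S  mem[L6]=30
7. P0: store L0 := 76  bus=[BusRdX,Flush]  L0: P0=M P1=I  mem[L0]=70
8. P1: load  L3  bus=[BusRd,Flush]  L3: P0=S P1=S  mem[L3]=57
9. P0: store L5 := 58  bus=[BusRdX]  L5: P0=M P1=I  mem[L5]=50
10. P0: load  L4  bus=[BusRd]  L4: P0=S P1=I  mem[L4]=70
11. P1: store L6 := 63  bus=[BusRdX]  L6: P0=I P1=M  mem[L6]=30
12. P0: load  L6  bus=[BusRd,Flush]  L6: P0=S P1=S  mem[L6]=63
13. P0: store L3 := 20  bus=[BusRdX]  L3: P0=M P1=I  mem[L3]=57
14. P0: load  L6  bus=[-]  L6: P0=S P1=S  mem[L6]=63
15. P1: load  L3  bus=[BusRd,Flush]  L3: P0=S P1=S  mem[L3]=20
16. P1: load  L5  bus=[BusRd,Flush]  L5: P0=S P1=S  mem[L5]=58
17. P0: store L1 := 57  bus=[BusRdX]  L1: P0=M P1=I  mem[L1]=60
18. P0: store L1 := 84  bus=[-]  L1: P0=M P1=I  mem[L1]=60
19. P1: store L5 := 56  bus=[BusRdX]  L5: P0=I P1=M  mem[L5]=58
20. P0: load  L3  bus=[-]  L3: P0=S P1=S  mem[L3]=20
21. P1: store L4 := 85  bus=[BusRdX]  L4: P0=I P1=M  mem[L4]=70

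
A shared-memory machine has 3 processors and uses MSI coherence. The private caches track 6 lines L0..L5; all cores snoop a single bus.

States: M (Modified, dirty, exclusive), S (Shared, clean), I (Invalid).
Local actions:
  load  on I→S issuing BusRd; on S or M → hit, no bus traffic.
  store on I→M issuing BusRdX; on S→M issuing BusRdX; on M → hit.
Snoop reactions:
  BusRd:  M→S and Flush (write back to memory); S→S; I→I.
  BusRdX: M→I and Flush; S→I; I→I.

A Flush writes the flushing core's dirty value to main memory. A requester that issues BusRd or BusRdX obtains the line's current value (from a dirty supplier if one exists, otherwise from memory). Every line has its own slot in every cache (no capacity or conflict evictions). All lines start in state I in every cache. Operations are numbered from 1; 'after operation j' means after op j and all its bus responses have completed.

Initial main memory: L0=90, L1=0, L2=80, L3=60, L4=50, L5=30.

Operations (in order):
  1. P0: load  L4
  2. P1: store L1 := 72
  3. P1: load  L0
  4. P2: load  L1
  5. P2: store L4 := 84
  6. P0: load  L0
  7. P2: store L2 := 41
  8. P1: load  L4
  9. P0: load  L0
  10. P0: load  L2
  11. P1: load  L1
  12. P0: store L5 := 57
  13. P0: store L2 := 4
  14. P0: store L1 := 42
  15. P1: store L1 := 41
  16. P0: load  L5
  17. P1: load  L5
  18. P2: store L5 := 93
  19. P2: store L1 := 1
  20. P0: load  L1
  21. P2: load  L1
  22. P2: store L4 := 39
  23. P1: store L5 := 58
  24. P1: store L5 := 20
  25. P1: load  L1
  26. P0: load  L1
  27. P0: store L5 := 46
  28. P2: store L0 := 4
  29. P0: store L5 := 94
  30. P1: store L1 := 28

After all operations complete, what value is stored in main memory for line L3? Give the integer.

memory[L3] = 60

  op1 P0: load  L4 → S/I/I on L4; bus BusRd; mem=50
  op2 P1: store L1 := 72 → I/M/I on L1; bus BusRdX; mem=0
  op3 P1: load  L0 → I/S/I on L0; bus BusRd; mem=90
  op4 P2: load  L1 → I/S/S on L1; bus BusRd Flush; mem=72
  op5 P2: store L4 := 84 → I/I/M on L4; bus BusRdX; mem=50
  op6 P0: load  L0 → S/S/I on L0; bus BusRd; mem=90
  op7 P2: store L2 := 41 → I/I/M on L2; bus BusRdX; mem=80
  op8 P1: load  L4 → I/S/S on L4; bus BusRd Flush; mem=84
  op9 P0: load  L0 → S/S/I on L0; bus (none); mem=90
  op10 P0: load  L2 → S/I/S on L2; bus BusRd Flush; mem=41
  op11 P1: load  L1 → I/S/S on L1; bus (none); mem=72
  op12 P0: store L5 := 57 → M/I/I on L5; bus BusRdX; mem=30
  op13 P0: store L2 := 4 → M/I/I on L2; bus BusRdX; mem=41
  op14 P0: store L1 := 42 → M/I/I on L1; bus BusRdX; mem=72
  op15 P1: store L1 := 41 → I/M/I on L1; bus BusRdX Flush; mem=42
  op16 P0: load  L5 → M/I/I on L5; bus (none); mem=30
  op17 P1: load  L5 → S/S/I on L5; bus BusRd Flush; mem=57
  op18 P2: store L5 := 93 → I/I/M on L5; bus BusRdX; mem=57
  op19 P2: store L1 := 1 → I/I/M on L1; bus BusRdX Flush; mem=41
  op20 P0: load  L1 → S/I/S on L1; bus BusRd Flush; mem=1
  op21 P2: load  L1 → S/I/S on L1; bus (none); mem=1
  op22 P2: store L4 := 39 → I/I/M on L4; bus BusRdX; mem=84
  op23 P1: store L5 := 58 → I/M/I on L5; bus BusRdX Flush; mem=93
  op24 P1: store L5 := 20 → I/M/I on L5; bus (none); mem=93
  op25 P1: load  L1 → S/S/S on L1; bus BusRd; mem=1
  op26 P0: load  L1 → S/S/S on L1; bus (none); mem=1
  op27 P0: store L5 := 46 → M/I/I on L5; bus BusRdX Flush; mem=20
  op28 P2: store L0 := 4 → I/I/M on L0; bus BusRdX; mem=90
  op29 P0: store L5 := 94 → M/I/I on L5; bus (none); mem=20
  op30 P1: store L1 := 28 → I/M/I on L1; bus BusRdX; mem=1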